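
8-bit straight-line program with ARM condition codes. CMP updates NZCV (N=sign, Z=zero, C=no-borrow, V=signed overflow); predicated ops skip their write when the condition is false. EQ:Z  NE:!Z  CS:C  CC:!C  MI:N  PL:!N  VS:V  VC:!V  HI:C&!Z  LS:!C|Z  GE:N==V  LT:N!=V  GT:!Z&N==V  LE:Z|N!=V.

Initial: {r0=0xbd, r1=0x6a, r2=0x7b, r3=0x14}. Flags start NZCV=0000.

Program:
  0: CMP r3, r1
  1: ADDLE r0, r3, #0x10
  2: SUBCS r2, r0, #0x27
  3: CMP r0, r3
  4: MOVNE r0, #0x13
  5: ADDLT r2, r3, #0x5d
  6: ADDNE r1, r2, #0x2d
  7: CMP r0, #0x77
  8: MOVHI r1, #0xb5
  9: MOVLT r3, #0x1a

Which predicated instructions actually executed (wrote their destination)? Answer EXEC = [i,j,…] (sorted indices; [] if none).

0: ✓ CMP  NZCV=1000
1: ✓ ADDLE  r0←0x24
2: · SUBCS
3: ✓ CMP  NZCV=0010
4: ✓ MOVNE  r0←0x13
5: · ADDLT
6: ✓ ADDNE  r1←0xa8
7: ✓ CMP  NZCV=1000
8: · MOVHI
9: ✓ MOVLT  r3←0x1a

EXEC = [1,4,6,9]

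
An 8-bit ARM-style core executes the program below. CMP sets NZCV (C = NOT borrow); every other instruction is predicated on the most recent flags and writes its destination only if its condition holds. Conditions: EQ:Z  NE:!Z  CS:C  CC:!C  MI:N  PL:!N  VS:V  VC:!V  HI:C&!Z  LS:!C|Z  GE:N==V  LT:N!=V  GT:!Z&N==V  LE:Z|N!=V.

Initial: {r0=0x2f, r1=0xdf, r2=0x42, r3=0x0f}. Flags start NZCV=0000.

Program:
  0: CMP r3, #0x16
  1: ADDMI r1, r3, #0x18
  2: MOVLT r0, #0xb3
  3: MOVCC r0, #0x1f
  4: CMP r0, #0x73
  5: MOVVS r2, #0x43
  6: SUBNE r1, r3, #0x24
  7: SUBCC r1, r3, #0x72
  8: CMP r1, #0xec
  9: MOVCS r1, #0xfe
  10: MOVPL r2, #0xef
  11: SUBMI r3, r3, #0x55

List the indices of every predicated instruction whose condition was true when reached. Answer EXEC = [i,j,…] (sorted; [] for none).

[0] flags=1000 → (cmp)
[1] flags=1000 MI?T → r1=0x27
[2] flags=1000 LT?T → r0=0xb3
[3] flags=1000 CC?T → r0=0x1f
[4] flags=1000 → (cmp)
[5] flags=1000 VS?F → skip
[6] flags=1000 NE?T → r1=0xeb
[7] flags=1000 CC?T → r1=0x9d
[8] flags=1000 → (cmp)
[9] flags=1000 CS?F → skip
[10] flags=1000 PL?F → skip
[11] flags=1000 MI?T → r3=0xba

EXEC = [1,2,3,6,7,11]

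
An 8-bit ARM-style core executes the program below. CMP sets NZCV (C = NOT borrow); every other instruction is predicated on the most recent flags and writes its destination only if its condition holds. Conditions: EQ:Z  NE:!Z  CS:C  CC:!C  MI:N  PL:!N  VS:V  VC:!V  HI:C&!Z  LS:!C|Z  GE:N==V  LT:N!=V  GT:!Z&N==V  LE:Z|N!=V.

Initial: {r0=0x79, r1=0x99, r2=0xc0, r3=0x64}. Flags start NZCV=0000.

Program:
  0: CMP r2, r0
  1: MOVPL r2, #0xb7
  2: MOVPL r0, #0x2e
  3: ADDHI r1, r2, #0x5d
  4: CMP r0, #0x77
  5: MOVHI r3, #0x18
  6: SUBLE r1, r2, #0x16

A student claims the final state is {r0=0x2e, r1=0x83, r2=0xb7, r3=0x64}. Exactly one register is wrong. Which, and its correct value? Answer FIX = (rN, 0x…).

FIX = (r1, 0xa1)

0: ✓ CMP  NZCV=0011
1: ✓ MOVPL  r2←0xb7
2: ✓ MOVPL  r0←0x2e
3: ✓ ADDHI  r1←0x14
4: ✓ CMP  NZCV=1000
5: · MOVHI
6: ✓ SUBLE  r1←0xa1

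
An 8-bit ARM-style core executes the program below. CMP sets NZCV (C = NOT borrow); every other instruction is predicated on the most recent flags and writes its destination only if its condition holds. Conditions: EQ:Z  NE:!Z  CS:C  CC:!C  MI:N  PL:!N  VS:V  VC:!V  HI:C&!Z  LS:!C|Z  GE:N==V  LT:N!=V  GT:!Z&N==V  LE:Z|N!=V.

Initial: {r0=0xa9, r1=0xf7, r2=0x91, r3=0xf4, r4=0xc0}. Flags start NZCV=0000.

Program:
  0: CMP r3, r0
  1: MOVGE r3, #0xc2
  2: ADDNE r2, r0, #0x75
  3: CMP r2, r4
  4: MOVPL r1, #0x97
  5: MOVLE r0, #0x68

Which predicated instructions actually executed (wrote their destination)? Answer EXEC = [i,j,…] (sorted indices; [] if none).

EXEC = [1,2,4]

[0] flags=0010 → (cmp)
[1] flags=0010 GE?T → r3=0xc2
[2] flags=0010 NE?T → r2=0x1e
[3] flags=0000 → (cmp)
[4] flags=0000 PL?T → r1=0x97
[5] flags=0000 LE?F → skip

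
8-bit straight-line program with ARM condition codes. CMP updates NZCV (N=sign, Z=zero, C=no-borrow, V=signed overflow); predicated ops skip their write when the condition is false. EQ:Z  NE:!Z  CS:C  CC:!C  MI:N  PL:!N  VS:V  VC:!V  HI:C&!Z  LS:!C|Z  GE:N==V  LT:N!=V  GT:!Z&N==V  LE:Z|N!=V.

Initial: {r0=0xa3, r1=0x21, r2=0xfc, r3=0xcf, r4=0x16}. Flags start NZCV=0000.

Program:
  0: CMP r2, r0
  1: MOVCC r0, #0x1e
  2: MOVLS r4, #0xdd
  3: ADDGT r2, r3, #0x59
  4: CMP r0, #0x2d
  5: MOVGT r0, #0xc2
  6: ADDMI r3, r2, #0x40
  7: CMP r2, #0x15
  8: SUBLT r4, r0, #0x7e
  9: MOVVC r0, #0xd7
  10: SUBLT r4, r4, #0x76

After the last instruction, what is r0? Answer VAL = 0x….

VAL = 0xd7

[0] flags=0010 → (cmp)
[1] flags=0010 CC?F → skip
[2] flags=0010 LS?F → skip
[3] flags=0010 GT?T → r2=0x28
[4] flags=0011 → (cmp)
[5] flags=0011 GT?F → skip
[6] flags=0011 MI?F → skip
[7] flags=0010 → (cmp)
[8] flags=0010 LT?F → skip
[9] flags=0010 VC?T → r0=0xd7
[10] flags=0010 LT?F → skip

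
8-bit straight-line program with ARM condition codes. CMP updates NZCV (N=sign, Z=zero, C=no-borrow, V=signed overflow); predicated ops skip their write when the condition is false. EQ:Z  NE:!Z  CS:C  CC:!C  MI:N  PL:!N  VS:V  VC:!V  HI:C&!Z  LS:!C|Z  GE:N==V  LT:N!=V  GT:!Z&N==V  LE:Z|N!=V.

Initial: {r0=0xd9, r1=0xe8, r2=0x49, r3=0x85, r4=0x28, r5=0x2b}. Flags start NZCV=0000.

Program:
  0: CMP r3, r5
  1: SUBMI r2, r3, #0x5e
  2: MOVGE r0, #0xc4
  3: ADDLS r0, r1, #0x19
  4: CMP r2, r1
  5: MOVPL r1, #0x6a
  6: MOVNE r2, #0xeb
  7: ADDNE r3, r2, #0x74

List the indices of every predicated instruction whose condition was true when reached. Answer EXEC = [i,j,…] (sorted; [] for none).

EXEC = [5,6,7]

0: ✓ CMP  NZCV=0011
1: · SUBMI
2: · MOVGE
3: · ADDLS
4: ✓ CMP  NZCV=0000
5: ✓ MOVPL  r1←0x6a
6: ✓ MOVNE  r2←0xeb
7: ✓ ADDNE  r3←0x5f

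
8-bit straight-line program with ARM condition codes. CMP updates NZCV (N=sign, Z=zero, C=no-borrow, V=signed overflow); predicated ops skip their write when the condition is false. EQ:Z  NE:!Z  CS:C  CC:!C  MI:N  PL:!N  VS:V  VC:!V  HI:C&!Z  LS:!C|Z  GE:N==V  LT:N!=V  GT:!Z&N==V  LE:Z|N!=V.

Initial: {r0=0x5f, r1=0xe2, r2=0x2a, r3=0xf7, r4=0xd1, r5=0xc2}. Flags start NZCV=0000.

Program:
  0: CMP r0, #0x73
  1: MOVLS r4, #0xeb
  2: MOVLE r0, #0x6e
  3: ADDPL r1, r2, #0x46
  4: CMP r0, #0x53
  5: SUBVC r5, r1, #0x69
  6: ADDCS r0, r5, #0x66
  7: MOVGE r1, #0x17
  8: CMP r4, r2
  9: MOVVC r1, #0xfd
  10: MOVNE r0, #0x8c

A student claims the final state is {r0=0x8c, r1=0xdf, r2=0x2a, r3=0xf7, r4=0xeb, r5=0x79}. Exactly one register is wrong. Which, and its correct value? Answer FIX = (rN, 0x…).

FIX = (r1, 0xfd)

0: ✓ CMP  NZCV=1000
1: ✓ MOVLS  r4←0xeb
2: ✓ MOVLE  r0←0x6e
3: · ADDPL
4: ✓ CMP  NZCV=0010
5: ✓ SUBVC  r5←0x79
6: ✓ ADDCS  r0←0xdf
7: ✓ MOVGE  r1←0x17
8: ✓ CMP  NZCV=1010
9: ✓ MOVVC  r1←0xfd
10: ✓ MOVNE  r0←0x8c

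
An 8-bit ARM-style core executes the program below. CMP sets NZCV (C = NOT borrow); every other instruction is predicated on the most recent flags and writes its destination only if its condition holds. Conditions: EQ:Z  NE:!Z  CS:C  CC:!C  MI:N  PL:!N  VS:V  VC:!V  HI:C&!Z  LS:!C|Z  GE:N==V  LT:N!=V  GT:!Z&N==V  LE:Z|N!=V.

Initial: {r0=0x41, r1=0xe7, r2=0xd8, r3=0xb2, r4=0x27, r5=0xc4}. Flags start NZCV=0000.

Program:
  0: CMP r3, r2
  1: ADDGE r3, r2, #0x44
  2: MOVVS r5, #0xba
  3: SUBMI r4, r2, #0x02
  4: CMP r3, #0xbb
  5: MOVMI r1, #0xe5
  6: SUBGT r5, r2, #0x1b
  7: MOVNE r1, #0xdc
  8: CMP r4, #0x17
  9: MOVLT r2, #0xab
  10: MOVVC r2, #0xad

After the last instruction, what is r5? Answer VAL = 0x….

VAL = 0xc4

0: ✓ CMP  NZCV=1000
1: · ADDGE
2: · MOVVS
3: ✓ SUBMI  r4←0xd6
4: ✓ CMP  NZCV=1000
5: ✓ MOVMI  r1←0xe5
6: · SUBGT
7: ✓ MOVNE  r1←0xdc
8: ✓ CMP  NZCV=1010
9: ✓ MOVLT  r2←0xab
10: ✓ MOVVC  r2←0xad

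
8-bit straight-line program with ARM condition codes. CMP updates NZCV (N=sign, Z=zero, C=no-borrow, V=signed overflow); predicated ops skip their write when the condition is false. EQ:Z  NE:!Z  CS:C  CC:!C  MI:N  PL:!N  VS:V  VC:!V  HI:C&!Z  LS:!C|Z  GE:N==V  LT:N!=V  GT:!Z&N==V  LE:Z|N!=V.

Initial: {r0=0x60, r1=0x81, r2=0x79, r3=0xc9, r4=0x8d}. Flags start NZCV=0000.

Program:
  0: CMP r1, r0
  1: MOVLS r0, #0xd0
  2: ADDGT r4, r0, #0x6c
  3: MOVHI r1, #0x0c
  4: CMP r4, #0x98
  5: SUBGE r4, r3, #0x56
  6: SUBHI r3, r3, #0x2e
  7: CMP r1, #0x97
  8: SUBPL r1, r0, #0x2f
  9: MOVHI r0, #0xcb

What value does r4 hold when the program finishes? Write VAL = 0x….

VAL = 0x8d

0: ✓ CMP  NZCV=0011
1: · MOVLS
2: · ADDGT
3: ✓ MOVHI  r1←0x0c
4: ✓ CMP  NZCV=1000
5: · SUBGE
6: · SUBHI
7: ✓ CMP  NZCV=0000
8: ✓ SUBPL  r1←0x31
9: · MOVHI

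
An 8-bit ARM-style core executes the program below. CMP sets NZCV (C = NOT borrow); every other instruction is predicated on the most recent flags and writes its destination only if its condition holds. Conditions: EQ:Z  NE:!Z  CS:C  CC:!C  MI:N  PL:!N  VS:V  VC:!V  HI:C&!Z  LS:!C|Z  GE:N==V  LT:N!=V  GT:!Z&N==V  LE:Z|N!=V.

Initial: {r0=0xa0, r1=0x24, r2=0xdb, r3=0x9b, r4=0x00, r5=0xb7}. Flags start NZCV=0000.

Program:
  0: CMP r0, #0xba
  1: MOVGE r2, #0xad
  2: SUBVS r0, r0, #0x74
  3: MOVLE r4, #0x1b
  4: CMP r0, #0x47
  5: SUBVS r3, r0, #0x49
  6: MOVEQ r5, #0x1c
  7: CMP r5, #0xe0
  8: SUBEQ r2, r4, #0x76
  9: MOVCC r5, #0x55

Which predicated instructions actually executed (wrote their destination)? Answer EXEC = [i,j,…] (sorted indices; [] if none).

[0] flags=1000 → (cmp)
[1] flags=1000 GE?F → skip
[2] flags=1000 VS?F → skip
[3] flags=1000 LE?T → r4=0x1b
[4] flags=0011 → (cmp)
[5] flags=0011 VS?T → r3=0x57
[6] flags=0011 EQ?F → skip
[7] flags=1000 → (cmp)
[8] flags=1000 EQ?F → skip
[9] flags=1000 CC?T → r5=0x55

EXEC = [3,5,9]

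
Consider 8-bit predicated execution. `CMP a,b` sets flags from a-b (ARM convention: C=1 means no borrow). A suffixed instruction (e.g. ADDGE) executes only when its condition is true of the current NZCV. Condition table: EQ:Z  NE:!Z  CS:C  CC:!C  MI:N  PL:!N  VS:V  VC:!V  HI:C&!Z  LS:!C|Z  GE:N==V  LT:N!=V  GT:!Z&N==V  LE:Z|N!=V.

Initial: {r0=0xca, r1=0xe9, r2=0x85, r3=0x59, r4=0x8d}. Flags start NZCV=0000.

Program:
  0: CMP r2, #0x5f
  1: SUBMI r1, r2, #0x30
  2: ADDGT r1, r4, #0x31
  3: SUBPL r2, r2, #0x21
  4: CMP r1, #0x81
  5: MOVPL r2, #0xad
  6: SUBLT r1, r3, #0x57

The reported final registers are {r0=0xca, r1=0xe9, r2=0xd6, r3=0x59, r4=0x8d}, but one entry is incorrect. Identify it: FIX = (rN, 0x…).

FIX = (r2, 0xad)

[0] flags=0011 → (cmp)
[1] flags=0011 MI?F → skip
[2] flags=0011 GT?F → skip
[3] flags=0011 PL?T → r2=0x64
[4] flags=0010 → (cmp)
[5] flags=0010 PL?T → r2=0xad
[6] flags=0010 LT?F → skip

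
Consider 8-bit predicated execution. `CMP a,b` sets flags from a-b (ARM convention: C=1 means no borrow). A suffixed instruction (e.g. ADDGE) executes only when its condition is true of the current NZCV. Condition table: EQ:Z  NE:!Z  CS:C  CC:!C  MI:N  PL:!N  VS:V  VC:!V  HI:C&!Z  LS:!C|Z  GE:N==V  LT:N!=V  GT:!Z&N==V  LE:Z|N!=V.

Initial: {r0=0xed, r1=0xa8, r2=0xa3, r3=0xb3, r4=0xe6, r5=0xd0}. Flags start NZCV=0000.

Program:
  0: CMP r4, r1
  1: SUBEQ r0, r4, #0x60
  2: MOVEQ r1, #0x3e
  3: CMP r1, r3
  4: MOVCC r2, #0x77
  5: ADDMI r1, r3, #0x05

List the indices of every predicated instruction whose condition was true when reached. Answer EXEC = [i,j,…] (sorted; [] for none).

EXEC = [4,5]

0: ✓ CMP  NZCV=0010
1: · SUBEQ
2: · MOVEQ
3: ✓ CMP  NZCV=1000
4: ✓ MOVCC  r2←0x77
5: ✓ ADDMI  r1←0xb8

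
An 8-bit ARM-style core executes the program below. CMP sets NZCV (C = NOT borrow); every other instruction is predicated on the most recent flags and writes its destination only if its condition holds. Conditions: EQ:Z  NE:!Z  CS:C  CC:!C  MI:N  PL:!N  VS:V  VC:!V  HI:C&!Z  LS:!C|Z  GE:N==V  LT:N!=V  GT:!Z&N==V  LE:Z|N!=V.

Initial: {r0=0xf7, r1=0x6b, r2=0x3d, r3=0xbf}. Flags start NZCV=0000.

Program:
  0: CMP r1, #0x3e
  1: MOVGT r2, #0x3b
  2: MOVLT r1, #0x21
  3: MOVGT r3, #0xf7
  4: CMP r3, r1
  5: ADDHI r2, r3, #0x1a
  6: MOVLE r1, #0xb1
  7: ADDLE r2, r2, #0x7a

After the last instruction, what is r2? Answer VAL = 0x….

0: ✓ CMP  NZCV=0010
1: ✓ MOVGT  r2←0x3b
2: · MOVLT
3: ✓ MOVGT  r3←0xf7
4: ✓ CMP  NZCV=1010
5: ✓ ADDHI  r2←0x11
6: ✓ MOVLE  r1←0xb1
7: ✓ ADDLE  r2←0x8b

VAL = 0x8b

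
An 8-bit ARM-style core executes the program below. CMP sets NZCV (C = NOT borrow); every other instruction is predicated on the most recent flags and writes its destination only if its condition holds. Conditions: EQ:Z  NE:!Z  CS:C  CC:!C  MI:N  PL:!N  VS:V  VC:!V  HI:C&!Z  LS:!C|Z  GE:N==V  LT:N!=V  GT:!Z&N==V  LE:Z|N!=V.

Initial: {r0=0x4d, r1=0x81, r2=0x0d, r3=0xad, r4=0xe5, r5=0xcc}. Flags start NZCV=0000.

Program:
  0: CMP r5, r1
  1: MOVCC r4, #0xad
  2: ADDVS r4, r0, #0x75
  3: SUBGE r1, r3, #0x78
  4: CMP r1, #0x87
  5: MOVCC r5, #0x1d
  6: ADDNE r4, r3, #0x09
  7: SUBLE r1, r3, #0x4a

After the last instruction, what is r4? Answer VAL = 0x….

0: ✓ CMP  NZCV=0010
1: · MOVCC
2: · ADDVS
3: ✓ SUBGE  r1←0x35
4: ✓ CMP  NZCV=1001
5: ✓ MOVCC  r5←0x1d
6: ✓ ADDNE  r4←0xb6
7: · SUBLE

VAL = 0xb6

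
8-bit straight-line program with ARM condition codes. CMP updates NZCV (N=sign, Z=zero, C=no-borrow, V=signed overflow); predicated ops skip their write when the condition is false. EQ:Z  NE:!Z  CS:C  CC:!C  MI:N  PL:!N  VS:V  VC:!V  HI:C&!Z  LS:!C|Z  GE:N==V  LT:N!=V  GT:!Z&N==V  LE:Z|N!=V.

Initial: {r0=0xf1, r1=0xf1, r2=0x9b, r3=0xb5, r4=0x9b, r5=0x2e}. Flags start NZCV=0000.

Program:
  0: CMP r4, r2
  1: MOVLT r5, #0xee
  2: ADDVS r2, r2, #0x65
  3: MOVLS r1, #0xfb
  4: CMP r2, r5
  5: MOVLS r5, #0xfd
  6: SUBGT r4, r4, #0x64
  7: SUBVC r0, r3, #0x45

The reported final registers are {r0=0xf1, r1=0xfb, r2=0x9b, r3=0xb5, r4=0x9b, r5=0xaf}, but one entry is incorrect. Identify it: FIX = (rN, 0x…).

FIX = (r5, 0x2e)

[0] flags=0110 → (cmp)
[1] flags=0110 LT?F → skip
[2] flags=0110 VS?F → skip
[3] flags=0110 LS?T → r1=0xfb
[4] flags=0011 → (cmp)
[5] flags=0011 LS?F → skip
[6] flags=0011 GT?F → skip
[7] flags=0011 VC?F → skip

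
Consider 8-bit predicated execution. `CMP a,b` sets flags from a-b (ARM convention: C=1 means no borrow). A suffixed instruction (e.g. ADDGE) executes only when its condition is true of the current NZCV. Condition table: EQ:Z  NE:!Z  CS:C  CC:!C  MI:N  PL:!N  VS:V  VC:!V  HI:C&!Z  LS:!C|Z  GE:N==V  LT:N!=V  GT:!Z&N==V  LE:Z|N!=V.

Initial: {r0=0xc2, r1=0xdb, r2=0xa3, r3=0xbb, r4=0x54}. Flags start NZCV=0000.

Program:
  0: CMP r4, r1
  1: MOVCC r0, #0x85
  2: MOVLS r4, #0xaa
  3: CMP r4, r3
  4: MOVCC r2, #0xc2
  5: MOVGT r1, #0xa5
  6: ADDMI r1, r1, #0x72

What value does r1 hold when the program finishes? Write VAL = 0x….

0: ✓ CMP  NZCV=0000
1: ✓ MOVCC  r0←0x85
2: ✓ MOVLS  r4←0xaa
3: ✓ CMP  NZCV=1000
4: ✓ MOVCC  r2←0xc2
5: · MOVGT
6: ✓ ADDMI  r1←0x4d

VAL = 0x4d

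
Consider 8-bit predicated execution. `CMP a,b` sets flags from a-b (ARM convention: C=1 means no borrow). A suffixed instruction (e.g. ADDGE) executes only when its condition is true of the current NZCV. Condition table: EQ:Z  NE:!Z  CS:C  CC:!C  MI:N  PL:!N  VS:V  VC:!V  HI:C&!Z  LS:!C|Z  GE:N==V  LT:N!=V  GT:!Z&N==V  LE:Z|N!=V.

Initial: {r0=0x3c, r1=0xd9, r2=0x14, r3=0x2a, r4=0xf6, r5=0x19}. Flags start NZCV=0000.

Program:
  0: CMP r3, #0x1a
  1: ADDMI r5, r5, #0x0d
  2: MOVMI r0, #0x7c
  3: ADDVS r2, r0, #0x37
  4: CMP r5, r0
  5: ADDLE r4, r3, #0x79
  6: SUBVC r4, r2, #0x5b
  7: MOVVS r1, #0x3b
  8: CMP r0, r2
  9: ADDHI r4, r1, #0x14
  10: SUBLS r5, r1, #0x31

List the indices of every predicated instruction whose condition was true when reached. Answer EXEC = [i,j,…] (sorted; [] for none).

EXEC = [5,6,9]

[0] flags=0010 → (cmp)
[1] flags=0010 MI?F → skip
[2] flags=0010 MI?F → skip
[3] flags=0010 VS?F → skip
[4] flags=1000 → (cmp)
[5] flags=1000 LE?T → r4=0xa3
[6] flags=1000 VC?T → r4=0xb9
[7] flags=1000 VS?F → skip
[8] flags=0010 → (cmp)
[9] flags=0010 HI?T → r4=0xed
[10] flags=0010 LS?F → skip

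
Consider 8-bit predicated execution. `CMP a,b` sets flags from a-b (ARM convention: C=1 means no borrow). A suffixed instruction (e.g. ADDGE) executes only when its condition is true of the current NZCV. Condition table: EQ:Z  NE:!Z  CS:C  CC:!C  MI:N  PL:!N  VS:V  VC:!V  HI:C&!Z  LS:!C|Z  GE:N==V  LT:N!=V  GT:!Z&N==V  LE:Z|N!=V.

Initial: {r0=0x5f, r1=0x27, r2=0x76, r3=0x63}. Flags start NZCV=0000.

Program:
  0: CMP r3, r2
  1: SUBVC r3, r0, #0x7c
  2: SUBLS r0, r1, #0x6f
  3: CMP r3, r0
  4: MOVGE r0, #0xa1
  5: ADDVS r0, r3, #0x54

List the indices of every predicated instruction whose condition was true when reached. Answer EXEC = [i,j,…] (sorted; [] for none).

EXEC = [1,2,4]

[0] flags=1000 → (cmp)
[1] flags=1000 VC?T → r3=0xe3
[2] flags=1000 LS?T → r0=0xb8
[3] flags=0010 → (cmp)
[4] flags=0010 GE?T → r0=0xa1
[5] flags=0010 VS?F → skip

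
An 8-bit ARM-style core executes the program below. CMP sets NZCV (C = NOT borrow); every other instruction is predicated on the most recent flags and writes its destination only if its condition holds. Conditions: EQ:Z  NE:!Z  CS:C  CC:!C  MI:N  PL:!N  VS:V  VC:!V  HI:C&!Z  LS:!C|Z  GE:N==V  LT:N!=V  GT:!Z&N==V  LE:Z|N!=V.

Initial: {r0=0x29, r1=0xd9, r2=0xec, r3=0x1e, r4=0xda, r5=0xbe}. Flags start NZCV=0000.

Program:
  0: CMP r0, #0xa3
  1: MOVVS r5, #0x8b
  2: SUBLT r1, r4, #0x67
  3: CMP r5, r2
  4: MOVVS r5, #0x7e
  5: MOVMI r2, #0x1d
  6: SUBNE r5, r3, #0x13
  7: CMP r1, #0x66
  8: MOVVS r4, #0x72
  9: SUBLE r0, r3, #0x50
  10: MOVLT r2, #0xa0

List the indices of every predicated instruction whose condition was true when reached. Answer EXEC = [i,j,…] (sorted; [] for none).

EXEC = [1,5,6,8,9,10]

[0] flags=1001 → (cmp)
[1] flags=1001 VS?T → r5=0x8b
[2] flags=1001 LT?F → skip
[3] flags=1000 → (cmp)
[4] flags=1000 VS?F → skip
[5] flags=1000 MI?T → r2=0x1d
[6] flags=1000 NE?T → r5=0x0b
[7] flags=0011 → (cmp)
[8] flags=0011 VS?T → r4=0x72
[9] flags=0011 LE?T → r0=0xce
[10] flags=0011 LT?T → r2=0xa0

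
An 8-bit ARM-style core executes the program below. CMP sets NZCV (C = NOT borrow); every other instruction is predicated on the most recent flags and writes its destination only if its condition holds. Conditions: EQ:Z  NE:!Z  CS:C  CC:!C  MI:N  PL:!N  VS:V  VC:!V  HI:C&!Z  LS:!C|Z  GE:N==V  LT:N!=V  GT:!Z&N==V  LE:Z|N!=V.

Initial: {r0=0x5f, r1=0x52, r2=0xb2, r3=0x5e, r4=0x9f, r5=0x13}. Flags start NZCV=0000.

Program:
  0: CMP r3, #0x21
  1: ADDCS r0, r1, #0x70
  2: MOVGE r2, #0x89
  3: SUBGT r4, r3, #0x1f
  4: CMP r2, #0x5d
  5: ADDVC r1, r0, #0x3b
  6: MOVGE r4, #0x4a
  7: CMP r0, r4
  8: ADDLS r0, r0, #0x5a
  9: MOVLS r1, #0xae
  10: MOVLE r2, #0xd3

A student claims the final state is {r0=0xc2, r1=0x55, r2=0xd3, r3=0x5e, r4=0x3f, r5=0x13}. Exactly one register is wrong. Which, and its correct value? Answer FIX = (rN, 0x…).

0: ✓ CMP  NZCV=0010
1: ✓ ADDCS  r0←0xc2
2: ✓ MOVGE  r2←0x89
3: ✓ SUBGT  r4←0x3f
4: ✓ CMP  NZCV=0011
5: · ADDVC
6: · MOVGE
7: ✓ CMP  NZCV=1010
8: · ADDLS
9: · MOVLS
10: ✓ MOVLE  r2←0xd3

FIX = (r1, 0x52)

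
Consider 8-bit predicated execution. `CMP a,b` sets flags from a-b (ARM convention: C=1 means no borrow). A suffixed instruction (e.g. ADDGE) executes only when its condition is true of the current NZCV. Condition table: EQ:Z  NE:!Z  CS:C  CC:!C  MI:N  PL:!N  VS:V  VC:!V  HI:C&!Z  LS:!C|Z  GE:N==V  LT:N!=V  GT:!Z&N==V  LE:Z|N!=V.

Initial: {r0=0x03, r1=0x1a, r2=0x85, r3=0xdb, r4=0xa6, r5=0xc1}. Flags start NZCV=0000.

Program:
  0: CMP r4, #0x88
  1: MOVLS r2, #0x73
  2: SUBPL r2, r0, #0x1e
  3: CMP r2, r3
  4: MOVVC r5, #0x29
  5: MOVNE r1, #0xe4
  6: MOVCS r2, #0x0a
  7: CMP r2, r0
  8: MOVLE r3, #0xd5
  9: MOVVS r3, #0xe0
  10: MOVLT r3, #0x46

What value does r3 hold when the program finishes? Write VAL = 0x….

VAL = 0xdb

[0] flags=0010 → (cmp)
[1] flags=0010 LS?F → skip
[2] flags=0010 PL?T → r2=0xe5
[3] flags=0010 → (cmp)
[4] flags=0010 VC?T → r5=0x29
[5] flags=0010 NE?T → r1=0xe4
[6] flags=0010 CS?T → r2=0x0a
[7] flags=0010 → (cmp)
[8] flags=0010 LE?F → skip
[9] flags=0010 VS?F → skip
[10] flags=0010 LT?F → skip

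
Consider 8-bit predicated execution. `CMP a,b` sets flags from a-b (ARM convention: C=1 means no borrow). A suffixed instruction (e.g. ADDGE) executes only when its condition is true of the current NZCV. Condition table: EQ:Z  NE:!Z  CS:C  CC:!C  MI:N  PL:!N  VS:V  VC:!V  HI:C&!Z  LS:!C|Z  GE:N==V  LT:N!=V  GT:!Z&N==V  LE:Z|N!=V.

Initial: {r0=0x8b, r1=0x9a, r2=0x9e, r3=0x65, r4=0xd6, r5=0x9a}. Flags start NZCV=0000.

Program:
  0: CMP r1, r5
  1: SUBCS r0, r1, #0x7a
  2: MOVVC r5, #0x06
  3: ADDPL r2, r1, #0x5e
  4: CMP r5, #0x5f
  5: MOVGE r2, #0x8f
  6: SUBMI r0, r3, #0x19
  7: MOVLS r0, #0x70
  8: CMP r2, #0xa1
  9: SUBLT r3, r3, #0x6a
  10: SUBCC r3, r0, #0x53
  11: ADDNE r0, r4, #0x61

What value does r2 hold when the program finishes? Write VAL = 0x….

[0] flags=0110 → (cmp)
[1] flags=0110 CS?T → r0=0x20
[2] flags=0110 VC?T → r5=0x06
[3] flags=0110 PL?T → r2=0xf8
[4] flags=1000 → (cmp)
[5] flags=1000 GE?F → skip
[6] flags=1000 MI?T → r0=0x4c
[7] flags=1000 LS?T → r0=0x70
[8] flags=0010 → (cmp)
[9] flags=0010 LT?F → skip
[10] flags=0010 CC?F → skip
[11] flags=0010 NE?T → r0=0x37

VAL = 0xf8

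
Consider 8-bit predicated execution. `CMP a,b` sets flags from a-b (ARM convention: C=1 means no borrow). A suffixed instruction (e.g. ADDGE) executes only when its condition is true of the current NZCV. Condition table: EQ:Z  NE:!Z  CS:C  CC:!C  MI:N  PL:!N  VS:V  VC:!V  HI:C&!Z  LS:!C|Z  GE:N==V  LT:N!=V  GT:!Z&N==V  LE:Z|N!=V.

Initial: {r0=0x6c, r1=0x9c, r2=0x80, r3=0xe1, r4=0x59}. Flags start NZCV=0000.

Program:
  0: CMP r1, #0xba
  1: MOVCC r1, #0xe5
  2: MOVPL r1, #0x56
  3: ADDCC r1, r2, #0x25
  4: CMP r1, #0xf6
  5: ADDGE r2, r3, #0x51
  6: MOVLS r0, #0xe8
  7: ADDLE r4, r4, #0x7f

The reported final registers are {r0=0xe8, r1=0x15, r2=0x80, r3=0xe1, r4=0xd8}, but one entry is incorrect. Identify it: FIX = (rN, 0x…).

FIX = (r1, 0xa5)

[0] flags=1000 → (cmp)
[1] flags=1000 CC?T → r1=0xe5
[2] flags=1000 PL?F → skip
[3] flags=1000 CC?T → r1=0xa5
[4] flags=1000 → (cmp)
[5] flags=1000 GE?F → skip
[6] flags=1000 LS?T → r0=0xe8
[7] flags=1000 LE?T → r4=0xd8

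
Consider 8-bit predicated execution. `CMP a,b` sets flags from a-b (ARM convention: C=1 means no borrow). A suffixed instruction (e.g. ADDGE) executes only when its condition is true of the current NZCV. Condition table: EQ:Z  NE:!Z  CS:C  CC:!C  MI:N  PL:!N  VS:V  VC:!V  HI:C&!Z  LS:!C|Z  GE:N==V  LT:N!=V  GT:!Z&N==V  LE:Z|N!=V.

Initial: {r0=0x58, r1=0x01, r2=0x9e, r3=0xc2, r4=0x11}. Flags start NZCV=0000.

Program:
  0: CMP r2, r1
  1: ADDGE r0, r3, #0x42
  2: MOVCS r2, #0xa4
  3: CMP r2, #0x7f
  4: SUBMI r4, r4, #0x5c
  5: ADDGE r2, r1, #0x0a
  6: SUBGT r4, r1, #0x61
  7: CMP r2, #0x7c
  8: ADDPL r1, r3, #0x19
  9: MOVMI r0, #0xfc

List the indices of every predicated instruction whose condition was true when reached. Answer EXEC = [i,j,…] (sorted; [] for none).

EXEC = [2,8]

[0] flags=1010 → (cmp)
[1] flags=1010 GE?F → skip
[2] flags=1010 CS?T → r2=0xa4
[3] flags=0011 → (cmp)
[4] flags=0011 MI?F → skip
[5] flags=0011 GE?F → skip
[6] flags=0011 GT?F → skip
[7] flags=0011 → (cmp)
[8] flags=0011 PL?T → r1=0xdb
[9] flags=0011 MI?F → skip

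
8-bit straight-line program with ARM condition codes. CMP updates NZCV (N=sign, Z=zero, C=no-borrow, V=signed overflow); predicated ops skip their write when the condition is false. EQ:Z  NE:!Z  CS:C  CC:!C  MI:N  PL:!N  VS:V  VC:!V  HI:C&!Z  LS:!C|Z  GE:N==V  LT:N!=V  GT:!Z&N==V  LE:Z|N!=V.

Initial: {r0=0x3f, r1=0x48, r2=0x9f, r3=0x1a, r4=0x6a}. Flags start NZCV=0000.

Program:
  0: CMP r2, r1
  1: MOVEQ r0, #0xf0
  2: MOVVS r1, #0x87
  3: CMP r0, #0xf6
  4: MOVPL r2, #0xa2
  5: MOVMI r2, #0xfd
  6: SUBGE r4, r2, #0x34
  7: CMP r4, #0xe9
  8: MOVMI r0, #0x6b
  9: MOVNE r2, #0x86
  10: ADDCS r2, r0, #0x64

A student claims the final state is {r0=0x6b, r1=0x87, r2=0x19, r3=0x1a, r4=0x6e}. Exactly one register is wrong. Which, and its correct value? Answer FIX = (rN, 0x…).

0: ✓ CMP  NZCV=0011
1: · MOVEQ
2: ✓ MOVVS  r1←0x87
3: ✓ CMP  NZCV=0000
4: ✓ MOVPL  r2←0xa2
5: · MOVMI
6: ✓ SUBGE  r4←0x6e
7: ✓ CMP  NZCV=1001
8: ✓ MOVMI  r0←0x6b
9: ✓ MOVNE  r2←0x86
10: · ADDCS

FIX = (r2, 0x86)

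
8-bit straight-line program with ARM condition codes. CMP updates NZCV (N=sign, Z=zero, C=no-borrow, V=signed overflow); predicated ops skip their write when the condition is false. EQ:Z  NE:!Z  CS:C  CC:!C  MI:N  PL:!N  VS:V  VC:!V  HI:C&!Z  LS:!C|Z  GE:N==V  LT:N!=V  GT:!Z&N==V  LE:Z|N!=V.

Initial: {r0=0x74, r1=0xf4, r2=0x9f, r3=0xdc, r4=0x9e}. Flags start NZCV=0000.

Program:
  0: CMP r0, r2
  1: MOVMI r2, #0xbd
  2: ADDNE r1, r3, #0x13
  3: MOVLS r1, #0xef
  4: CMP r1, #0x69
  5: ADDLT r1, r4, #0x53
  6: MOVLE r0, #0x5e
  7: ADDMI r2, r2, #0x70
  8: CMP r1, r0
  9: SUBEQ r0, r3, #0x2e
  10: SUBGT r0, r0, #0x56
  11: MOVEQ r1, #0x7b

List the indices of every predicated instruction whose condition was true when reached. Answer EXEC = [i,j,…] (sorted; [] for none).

EXEC = [1,2,3,5,6,7]

0: ✓ CMP  NZCV=1001
1: ✓ MOVMI  r2←0xbd
2: ✓ ADDNE  r1←0xef
3: ✓ MOVLS  r1←0xef
4: ✓ CMP  NZCV=1010
5: ✓ ADDLT  r1←0xf1
6: ✓ MOVLE  r0←0x5e
7: ✓ ADDMI  r2←0x2d
8: ✓ CMP  NZCV=1010
9: · SUBEQ
10: · SUBGT
11: · MOVEQ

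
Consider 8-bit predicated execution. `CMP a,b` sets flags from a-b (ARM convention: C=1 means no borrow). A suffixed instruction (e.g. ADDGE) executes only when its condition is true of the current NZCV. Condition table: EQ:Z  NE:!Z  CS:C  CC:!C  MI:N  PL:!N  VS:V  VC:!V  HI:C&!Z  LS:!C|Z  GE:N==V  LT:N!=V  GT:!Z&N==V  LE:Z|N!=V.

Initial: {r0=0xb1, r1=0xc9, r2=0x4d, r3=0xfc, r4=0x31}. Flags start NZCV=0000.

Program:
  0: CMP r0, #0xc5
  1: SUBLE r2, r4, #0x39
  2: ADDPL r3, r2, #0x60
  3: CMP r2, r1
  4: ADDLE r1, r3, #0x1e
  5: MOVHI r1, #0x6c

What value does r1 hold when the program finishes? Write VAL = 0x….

[0] flags=1000 → (cmp)
[1] flags=1000 LE?T → r2=0xf8
[2] flags=1000 PL?F → skip
[3] flags=0010 → (cmp)
[4] flags=0010 LE?F → skip
[5] flags=0010 HI?T → r1=0x6c

VAL = 0x6c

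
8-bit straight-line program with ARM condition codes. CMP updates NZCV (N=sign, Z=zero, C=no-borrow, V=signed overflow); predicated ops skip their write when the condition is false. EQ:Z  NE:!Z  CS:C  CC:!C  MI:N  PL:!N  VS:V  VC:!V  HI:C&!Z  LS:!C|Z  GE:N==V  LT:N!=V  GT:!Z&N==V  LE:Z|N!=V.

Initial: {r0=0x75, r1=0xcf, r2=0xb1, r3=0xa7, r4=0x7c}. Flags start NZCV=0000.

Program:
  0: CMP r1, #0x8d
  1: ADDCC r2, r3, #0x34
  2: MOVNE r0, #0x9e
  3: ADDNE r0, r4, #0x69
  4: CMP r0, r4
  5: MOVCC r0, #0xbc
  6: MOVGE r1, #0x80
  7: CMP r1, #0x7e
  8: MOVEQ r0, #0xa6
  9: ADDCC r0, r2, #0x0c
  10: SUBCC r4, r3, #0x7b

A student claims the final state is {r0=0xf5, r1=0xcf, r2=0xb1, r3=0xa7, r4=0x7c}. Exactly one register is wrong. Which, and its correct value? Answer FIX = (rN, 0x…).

FIX = (r0, 0xe5)

0: ✓ CMP  NZCV=0010
1: · ADDCC
2: ✓ MOVNE  r0←0x9e
3: ✓ ADDNE  r0←0xe5
4: ✓ CMP  NZCV=0011
5: · MOVCC
6: · MOVGE
7: ✓ CMP  NZCV=0011
8: · MOVEQ
9: · ADDCC
10: · SUBCC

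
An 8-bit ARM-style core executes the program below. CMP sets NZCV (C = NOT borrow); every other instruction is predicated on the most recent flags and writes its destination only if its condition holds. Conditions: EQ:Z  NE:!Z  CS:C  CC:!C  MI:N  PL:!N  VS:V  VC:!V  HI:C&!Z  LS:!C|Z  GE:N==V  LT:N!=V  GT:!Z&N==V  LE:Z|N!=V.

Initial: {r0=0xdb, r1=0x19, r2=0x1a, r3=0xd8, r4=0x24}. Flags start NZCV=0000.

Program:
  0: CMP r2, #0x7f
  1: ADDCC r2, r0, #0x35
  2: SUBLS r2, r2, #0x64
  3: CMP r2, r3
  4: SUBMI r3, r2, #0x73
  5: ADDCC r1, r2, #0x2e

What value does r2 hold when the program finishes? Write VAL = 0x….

VAL = 0xac

[0] flags=1000 → (cmp)
[1] flags=1000 CC?T → r2=0x10
[2] flags=1000 LS?T → r2=0xac
[3] flags=1000 → (cmp)
[4] flags=1000 MI?T → r3=0x39
[5] flags=1000 CC?T → r1=0xda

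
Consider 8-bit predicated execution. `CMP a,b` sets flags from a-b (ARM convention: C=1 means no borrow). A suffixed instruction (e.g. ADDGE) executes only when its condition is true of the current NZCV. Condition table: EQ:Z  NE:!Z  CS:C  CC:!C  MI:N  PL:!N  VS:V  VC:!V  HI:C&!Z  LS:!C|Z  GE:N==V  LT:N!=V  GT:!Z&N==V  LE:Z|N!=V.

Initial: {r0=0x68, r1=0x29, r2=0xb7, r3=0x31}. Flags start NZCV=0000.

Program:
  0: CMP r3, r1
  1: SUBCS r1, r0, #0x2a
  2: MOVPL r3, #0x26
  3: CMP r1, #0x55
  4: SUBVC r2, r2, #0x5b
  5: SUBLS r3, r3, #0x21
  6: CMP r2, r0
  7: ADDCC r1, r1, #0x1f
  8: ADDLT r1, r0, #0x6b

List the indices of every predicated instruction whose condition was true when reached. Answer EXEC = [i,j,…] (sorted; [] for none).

0: ✓ CMP  NZCV=0010
1: ✓ SUBCS  r1←0x3e
2: ✓ MOVPL  r3←0x26
3: ✓ CMP  NZCV=1000
4: ✓ SUBVC  r2←0x5c
5: ✓ SUBLS  r3←0x05
6: ✓ CMP  NZCV=1000
7: ✓ ADDCC  r1←0x5d
8: ✓ ADDLT  r1←0xd3

EXEC = [1,2,4,5,7,8]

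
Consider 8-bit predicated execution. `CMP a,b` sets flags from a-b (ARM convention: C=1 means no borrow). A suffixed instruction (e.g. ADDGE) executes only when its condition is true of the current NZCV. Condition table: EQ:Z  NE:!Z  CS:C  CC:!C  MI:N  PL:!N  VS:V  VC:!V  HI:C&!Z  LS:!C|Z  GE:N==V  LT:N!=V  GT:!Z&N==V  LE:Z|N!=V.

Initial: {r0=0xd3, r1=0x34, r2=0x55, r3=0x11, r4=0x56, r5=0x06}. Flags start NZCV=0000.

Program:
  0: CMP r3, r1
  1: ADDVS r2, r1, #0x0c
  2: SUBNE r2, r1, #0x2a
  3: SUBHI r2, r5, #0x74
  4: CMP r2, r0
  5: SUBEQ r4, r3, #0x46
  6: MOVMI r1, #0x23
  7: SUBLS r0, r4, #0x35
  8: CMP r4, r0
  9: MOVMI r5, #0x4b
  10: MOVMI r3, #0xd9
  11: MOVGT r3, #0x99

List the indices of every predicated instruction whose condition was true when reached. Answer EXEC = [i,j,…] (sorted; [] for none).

[0] flags=1000 → (cmp)
[1] flags=1000 VS?F → skip
[2] flags=1000 NE?T → r2=0x0a
[3] flags=1000 HI?F → skip
[4] flags=0000 → (cmp)
[5] flags=0000 EQ?F → skip
[6] flags=0000 MI?F → skip
[7] flags=0000 LS?T → r0=0x21
[8] flags=0010 → (cmp)
[9] flags=0010 MI?F → skip
[10] flags=0010 MI?F → skip
[11] flags=0010 GT?T → r3=0x99

EXEC = [2,7,11]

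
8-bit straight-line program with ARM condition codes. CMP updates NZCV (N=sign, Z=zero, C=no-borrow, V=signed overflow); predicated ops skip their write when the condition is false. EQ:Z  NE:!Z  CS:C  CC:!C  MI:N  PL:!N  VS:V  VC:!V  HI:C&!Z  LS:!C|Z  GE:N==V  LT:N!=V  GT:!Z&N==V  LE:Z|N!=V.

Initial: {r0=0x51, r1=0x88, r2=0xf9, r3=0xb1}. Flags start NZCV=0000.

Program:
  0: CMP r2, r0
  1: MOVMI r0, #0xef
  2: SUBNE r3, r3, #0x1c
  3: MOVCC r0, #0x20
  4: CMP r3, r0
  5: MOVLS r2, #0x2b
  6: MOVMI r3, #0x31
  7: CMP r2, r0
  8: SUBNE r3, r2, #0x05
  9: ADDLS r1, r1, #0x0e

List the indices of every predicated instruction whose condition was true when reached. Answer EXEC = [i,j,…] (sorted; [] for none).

EXEC = [1,2,5,6,8,9]

0: ✓ CMP  NZCV=1010
1: ✓ MOVMI  r0←0xef
2: ✓ SUBNE  r3←0x95
3: · MOVCC
4: ✓ CMP  NZCV=1000
5: ✓ MOVLS  r2←0x2b
6: ✓ MOVMI  r3←0x31
7: ✓ CMP  NZCV=0000
8: ✓ SUBNE  r3←0x26
9: ✓ ADDLS  r1←0x96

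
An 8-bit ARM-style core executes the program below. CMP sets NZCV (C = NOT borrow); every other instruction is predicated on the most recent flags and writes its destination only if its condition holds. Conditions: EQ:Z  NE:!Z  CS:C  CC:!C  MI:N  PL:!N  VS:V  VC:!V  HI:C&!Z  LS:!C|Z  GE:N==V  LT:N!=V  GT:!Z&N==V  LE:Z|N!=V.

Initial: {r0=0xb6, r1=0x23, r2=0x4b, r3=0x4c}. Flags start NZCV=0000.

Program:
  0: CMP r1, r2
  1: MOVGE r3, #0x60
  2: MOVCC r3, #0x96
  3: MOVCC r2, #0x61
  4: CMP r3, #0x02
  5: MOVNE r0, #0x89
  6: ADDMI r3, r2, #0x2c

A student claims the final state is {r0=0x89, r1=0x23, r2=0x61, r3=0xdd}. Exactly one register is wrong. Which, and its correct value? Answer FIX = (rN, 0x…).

[0] flags=1000 → (cmp)
[1] flags=1000 GE?F → skip
[2] flags=1000 CC?T → r3=0x96
[3] flags=1000 CC?T → r2=0x61
[4] flags=1010 → (cmp)
[5] flags=1010 NE?T → r0=0x89
[6] flags=1010 MI?T → r3=0x8d

FIX = (r3, 0x8d)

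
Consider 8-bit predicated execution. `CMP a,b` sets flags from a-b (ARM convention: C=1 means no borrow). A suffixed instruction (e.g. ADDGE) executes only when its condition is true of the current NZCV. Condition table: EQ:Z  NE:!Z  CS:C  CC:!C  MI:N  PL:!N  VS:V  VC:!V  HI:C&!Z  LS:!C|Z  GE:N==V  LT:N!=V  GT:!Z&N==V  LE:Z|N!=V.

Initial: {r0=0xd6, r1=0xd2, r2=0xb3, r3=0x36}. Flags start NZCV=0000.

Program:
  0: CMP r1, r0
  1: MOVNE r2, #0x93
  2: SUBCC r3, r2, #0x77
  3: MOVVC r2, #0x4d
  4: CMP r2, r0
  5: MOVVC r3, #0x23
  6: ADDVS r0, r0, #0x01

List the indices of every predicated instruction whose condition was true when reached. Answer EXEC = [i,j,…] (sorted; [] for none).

EXEC = [1,2,3,5]

[0] flags=1000 → (cmp)
[1] flags=1000 NE?T → r2=0x93
[2] flags=1000 CC?T → r3=0x1c
[3] flags=1000 VC?T → r2=0x4d
[4] flags=0000 → (cmp)
[5] flags=0000 VC?T → r3=0x23
[6] flags=0000 VS?F → skip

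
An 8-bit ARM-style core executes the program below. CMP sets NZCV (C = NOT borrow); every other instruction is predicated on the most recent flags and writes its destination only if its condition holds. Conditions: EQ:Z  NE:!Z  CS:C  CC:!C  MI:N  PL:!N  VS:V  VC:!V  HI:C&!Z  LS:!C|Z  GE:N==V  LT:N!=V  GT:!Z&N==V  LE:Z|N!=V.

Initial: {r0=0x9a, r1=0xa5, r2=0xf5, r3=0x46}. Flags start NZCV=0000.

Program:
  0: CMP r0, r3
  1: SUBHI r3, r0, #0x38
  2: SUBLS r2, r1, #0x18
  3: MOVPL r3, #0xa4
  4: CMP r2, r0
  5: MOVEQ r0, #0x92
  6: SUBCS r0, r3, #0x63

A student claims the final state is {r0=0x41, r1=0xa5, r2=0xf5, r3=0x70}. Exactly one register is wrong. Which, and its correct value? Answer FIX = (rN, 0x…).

FIX = (r3, 0xa4)

[0] flags=0011 → (cmp)
[1] flags=0011 HI?T → r3=0x62
[2] flags=0011 LS?F → skip
[3] flags=0011 PL?T → r3=0xa4
[4] flags=0010 → (cmp)
[5] flags=0010 EQ?F → skip
[6] flags=0010 CS?T → r0=0x41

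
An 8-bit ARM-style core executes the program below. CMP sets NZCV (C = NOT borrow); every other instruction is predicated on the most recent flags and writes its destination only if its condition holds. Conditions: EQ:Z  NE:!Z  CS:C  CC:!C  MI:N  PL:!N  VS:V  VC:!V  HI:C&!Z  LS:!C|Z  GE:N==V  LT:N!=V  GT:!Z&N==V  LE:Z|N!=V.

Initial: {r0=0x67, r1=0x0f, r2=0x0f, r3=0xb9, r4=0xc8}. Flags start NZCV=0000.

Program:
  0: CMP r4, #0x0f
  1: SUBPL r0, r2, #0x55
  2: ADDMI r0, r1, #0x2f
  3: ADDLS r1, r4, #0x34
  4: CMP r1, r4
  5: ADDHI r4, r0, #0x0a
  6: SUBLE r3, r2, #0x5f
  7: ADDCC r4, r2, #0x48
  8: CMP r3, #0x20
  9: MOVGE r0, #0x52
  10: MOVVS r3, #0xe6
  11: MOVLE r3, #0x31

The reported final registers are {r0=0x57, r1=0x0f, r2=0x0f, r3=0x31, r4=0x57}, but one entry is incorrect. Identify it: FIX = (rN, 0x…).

FIX = (r0, 0x3e)

[0] flags=1010 → (cmp)
[1] flags=1010 PL?F → skip
[2] flags=1010 MI?T → r0=0x3e
[3] flags=1010 LS?F → skip
[4] flags=0000 → (cmp)
[5] flags=0000 HI?F → skip
[6] flags=0000 LE?F → skip
[7] flags=0000 CC?T → r4=0x57
[8] flags=1010 → (cmp)
[9] flags=1010 GE?F → skip
[10] flags=1010 VS?F → skip
[11] flags=1010 LE?T → r3=0x31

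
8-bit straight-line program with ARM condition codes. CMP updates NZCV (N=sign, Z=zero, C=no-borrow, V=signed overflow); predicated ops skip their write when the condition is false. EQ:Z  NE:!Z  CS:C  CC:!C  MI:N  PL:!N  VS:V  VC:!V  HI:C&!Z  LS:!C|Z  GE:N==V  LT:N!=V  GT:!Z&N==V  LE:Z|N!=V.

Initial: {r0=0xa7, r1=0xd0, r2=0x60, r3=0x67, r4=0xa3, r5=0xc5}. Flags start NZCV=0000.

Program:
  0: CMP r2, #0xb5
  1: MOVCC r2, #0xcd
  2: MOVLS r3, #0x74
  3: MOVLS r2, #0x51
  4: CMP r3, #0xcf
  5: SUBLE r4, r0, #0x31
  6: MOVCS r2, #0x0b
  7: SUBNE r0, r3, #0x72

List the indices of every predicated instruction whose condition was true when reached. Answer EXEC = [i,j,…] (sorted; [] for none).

EXEC = [1,2,3,7]

0: ✓ CMP  NZCV=1001
1: ✓ MOVCC  r2←0xcd
2: ✓ MOVLS  r3←0x74
3: ✓ MOVLS  r2←0x51
4: ✓ CMP  NZCV=1001
5: · SUBLE
6: · MOVCS
7: ✓ SUBNE  r0←0x02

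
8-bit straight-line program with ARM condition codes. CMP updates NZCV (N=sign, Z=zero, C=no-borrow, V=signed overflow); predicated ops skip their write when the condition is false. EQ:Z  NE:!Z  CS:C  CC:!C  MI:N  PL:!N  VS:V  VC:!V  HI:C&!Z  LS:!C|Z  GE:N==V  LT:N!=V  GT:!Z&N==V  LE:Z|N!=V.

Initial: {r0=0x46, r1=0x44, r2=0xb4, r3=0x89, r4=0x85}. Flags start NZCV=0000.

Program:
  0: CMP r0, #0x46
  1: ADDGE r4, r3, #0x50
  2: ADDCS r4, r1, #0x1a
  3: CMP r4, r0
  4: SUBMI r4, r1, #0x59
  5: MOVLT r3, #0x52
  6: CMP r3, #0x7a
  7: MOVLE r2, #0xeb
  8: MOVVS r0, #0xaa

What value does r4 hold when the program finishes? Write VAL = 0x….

VAL = 0x5e

[0] flags=0110 → (cmp)
[1] flags=0110 GE?T → r4=0xd9
[2] flags=0110 CS?T → r4=0x5e
[3] flags=0010 → (cmp)
[4] flags=0010 MI?F → skip
[5] flags=0010 LT?F → skip
[6] flags=0011 → (cmp)
[7] flags=0011 LE?T → r2=0xeb
[8] flags=0011 VS?T → r0=0xaa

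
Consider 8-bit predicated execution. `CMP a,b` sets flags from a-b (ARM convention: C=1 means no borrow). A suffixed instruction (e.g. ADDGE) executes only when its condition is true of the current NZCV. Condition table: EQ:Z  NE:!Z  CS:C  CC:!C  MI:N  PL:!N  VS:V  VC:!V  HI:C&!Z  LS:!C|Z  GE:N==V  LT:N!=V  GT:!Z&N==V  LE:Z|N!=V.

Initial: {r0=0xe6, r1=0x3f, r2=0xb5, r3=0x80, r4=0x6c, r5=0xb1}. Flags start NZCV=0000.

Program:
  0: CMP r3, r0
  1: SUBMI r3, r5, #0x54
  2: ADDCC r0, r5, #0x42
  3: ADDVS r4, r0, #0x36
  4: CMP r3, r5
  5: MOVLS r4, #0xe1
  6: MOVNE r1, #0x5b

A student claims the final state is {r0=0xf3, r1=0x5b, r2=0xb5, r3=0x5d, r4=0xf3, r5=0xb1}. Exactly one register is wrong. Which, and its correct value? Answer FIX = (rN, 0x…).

[0] flags=1000 → (cmp)
[1] flags=1000 MI?T → r3=0x5d
[2] flags=1000 CC?T → r0=0xf3
[3] flags=1000 VS?F → skip
[4] flags=1001 → (cmp)
[5] flags=1001 LS?T → r4=0xe1
[6] flags=1001 NE?T → r1=0x5b

FIX = (r4, 0xe1)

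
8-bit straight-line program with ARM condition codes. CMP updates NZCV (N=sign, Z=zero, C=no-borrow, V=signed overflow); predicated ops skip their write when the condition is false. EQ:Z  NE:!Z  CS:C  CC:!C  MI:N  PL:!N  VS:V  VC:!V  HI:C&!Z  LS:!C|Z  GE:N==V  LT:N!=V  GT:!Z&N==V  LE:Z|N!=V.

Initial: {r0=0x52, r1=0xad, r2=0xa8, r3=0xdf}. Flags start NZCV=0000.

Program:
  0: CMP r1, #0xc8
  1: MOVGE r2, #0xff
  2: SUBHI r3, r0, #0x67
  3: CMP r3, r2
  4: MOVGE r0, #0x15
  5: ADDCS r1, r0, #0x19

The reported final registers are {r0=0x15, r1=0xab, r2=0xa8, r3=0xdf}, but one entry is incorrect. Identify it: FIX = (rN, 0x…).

FIX = (r1, 0x2e)

[0] flags=1000 → (cmp)
[1] flags=1000 GE?F → skip
[2] flags=1000 HI?F → skip
[3] flags=0010 → (cmp)
[4] flags=0010 GE?T → r0=0x15
[5] flags=0010 CS?T → r1=0x2e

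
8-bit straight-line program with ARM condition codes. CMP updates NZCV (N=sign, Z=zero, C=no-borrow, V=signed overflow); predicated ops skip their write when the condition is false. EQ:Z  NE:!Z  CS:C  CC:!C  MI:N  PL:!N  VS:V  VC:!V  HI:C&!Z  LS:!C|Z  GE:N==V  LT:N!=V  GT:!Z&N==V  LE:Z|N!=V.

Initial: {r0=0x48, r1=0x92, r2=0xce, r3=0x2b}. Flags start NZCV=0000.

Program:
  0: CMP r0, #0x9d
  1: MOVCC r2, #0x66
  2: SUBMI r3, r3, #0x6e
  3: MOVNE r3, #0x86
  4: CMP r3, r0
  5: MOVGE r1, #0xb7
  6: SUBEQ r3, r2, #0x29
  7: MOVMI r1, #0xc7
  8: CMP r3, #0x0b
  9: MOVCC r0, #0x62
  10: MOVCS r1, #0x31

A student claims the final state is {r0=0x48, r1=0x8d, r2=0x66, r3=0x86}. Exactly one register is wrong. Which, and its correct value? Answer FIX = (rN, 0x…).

0: ✓ CMP  NZCV=1001
1: ✓ MOVCC  r2←0x66
2: ✓ SUBMI  r3←0xbd
3: ✓ MOVNE  r3←0x86
4: ✓ CMP  NZCV=0011
5: · MOVGE
6: · SUBEQ
7: · MOVMI
8: ✓ CMP  NZCV=0011
9: · MOVCC
10: ✓ MOVCS  r1←0x31

FIX = (r1, 0x31)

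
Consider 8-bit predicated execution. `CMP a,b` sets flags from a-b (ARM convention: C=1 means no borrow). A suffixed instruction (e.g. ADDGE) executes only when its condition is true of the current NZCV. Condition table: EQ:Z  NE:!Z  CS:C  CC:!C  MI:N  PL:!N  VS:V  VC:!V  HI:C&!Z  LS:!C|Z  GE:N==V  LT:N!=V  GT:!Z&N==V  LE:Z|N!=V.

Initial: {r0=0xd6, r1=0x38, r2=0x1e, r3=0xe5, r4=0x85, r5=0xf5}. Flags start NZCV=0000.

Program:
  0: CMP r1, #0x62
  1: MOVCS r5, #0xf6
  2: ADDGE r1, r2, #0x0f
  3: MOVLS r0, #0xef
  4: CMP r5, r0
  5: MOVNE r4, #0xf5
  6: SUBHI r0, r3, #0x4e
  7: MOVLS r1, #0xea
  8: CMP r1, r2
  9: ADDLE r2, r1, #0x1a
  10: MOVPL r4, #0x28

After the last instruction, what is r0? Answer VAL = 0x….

VAL = 0x97

[0] flags=1000 → (cmp)
[1] flags=1000 CS?F → skip
[2] flags=1000 GE?F → skip
[3] flags=1000 LS?T → r0=0xef
[4] flags=0010 → (cmp)
[5] flags=0010 NE?T → r4=0xf5
[6] flags=0010 HI?T → r0=0x97
[7] flags=0010 LS?F → skip
[8] flags=0010 → (cmp)
[9] flags=0010 LE?F → skip
[10] flags=0010 PL?T → r4=0x28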